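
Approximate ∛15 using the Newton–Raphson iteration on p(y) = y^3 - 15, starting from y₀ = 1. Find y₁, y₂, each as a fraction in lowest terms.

p'(y) = 3y^2.
p(1) = -14, p'(1) = 3, so y₁ = 1 - (-14)/3 = 17/3.
p(17/3) = 4508/27, p'(17/3) = 289/3, so y₂ = (17/3) - (4508/27)/(289/3) = 10231/2601.

y₁ = 17/3, y₂ = 10231/2601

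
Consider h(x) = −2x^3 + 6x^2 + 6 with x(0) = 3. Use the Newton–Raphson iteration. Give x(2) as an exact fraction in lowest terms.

h'(x) = −6x^2 + 12x.
h(3) = 6, h'(3) = −18, so x(1) = 3 − 6/(−18) = 10/3.
h(10/3) = −38/27, h'(10/3) = −80/3, so x(2) = (10/3) − (−38/27)/(−80/3) = 1181/360.

1181/360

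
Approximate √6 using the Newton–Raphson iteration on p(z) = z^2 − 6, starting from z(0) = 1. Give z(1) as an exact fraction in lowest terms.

7/2

p'(z) = 2z.
p(1) = −5, p'(1) = 2, so z(1) = 1 − (−5)/2 = 7/2.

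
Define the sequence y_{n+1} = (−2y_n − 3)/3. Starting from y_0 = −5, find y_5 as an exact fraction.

y_1 = (−2·(−5) − 3)/3 = 7/3.
y_2 = (−2·(7/3) − 3)/3 = −23/9.
y_3 = (−2·(−23/9) − 3)/3 = 19/27.
y_4 = (−2·(19/27) − 3)/3 = −119/81.
y_5 = (−2·(−119/81) − 3)/3 = −5/243.

−5/243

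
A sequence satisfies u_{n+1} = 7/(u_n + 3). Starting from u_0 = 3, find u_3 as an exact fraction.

u_1 = 7/(3 + 3) = 7/6.
u_2 = 7/(7/6 + 3) = 42/25.
u_3 = 7/(42/25 + 3) = 175/117.

175/117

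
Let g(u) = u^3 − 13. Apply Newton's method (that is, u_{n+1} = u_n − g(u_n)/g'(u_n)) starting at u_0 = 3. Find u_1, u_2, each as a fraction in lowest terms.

u_1 = 67/27, u_2 = 857405/363609

g'(u) = 3u^2.
g(3) = 14, g'(3) = 27, so u_1 = 3 − 14/27 = 67/27.
g(67/27) = 44884/19683, g'(67/27) = 4489/243, so u_2 = (67/27) − (44884/19683)/(4489/243) = 857405/363609.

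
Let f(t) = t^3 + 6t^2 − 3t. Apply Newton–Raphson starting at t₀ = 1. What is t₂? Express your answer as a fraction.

88/171

f'(t) = 3t^2 + 12t − 3.
f(1) = 4, f'(1) = 12, so t₁ = 1 − 4/12 = 2/3.
f(2/3) = 26/27, f'(2/3) = 19/3, so t₂ = (2/3) − (26/27)/(19/3) = 88/171.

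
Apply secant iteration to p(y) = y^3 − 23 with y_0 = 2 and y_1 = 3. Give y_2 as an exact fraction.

p(2) = −15, p(3) = 4. y_2 = 3 − 4·(3 − 2)/(4 − (−15)) = 53/19.

53/19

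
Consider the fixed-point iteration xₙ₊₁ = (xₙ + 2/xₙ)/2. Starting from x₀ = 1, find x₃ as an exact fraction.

577/408

x₁ = (1 + 2/1)/2 = 3/2.
x₂ = (3/2 + 2/(3/2))/2 = 17/12.
x₃ = (17/12 + 2/(17/12))/2 = 577/408.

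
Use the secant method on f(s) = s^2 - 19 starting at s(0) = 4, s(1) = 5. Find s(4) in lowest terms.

1591/365

f(4) = -3, f(5) = 6. s(2) = 5 - 6·(5 - 4)/(6 - (-3)) = 13/3.
f(5) = 6, f(13/3) = -2/9. s(3) = (13/3) - (-2/9)·((13/3) - 5)/((-2/9) - 6) = 61/14.
f(13/3) = -2/9, f(61/14) = -3/196. s(4) = (61/14) - (-3/196)·((61/14) - (13/3))/((-3/196) - (-2/9)) = 1591/365.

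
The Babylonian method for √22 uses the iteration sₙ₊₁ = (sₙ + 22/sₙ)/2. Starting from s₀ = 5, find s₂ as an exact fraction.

4409/940

s₁ = (5 + 22/5)/2 = 47/10.
s₂ = (47/10 + 22/(47/10))/2 = 4409/940.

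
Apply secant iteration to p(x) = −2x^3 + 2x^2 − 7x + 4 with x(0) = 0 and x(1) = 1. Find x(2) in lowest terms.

4/7

p(0) = 4, p(1) = −3. x(2) = 1 − (−3)·(1 − 0)/((−3) − 4) = 4/7.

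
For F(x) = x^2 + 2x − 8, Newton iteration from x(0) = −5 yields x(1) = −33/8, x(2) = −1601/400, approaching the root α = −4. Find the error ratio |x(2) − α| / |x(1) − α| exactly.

x(1) − α = −33/8 − (−4) = −33/8 + 4 = −1/8, so |x(1) − α| = 1/8.
x(2) − α = −1601/400 − (−4) = −1601/400 + 4 = −1/400, so |x(2) − α| = 1/400.
Ratio = (1/400) / (1/8) = 1/50.

1/50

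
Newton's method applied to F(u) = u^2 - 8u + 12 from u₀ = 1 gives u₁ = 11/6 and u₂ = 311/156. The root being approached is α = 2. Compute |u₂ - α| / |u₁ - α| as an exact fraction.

u₁ - α = 11/6 - 2 = -1/6, so |u₁ - α| = 1/6.
u₂ - α = 311/156 - 2 = -1/156, so |u₂ - α| = 1/156.
Ratio = (1/156) / (1/6) = 1/26.

1/26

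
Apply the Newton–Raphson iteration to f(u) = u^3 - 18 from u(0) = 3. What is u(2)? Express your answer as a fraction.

f'(u) = 3u^2.
f(3) = 9, f'(3) = 27, so u(1) = 3 - 9/27 = 8/3.
f(8/3) = 26/27, f'(8/3) = 64/3, so u(2) = (8/3) - (26/27)/(64/3) = 755/288.

755/288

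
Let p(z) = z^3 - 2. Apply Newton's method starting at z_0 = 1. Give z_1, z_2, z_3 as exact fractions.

z_1 = 4/3, z_2 = 91/72, z_3 = 1126819/894348

p'(z) = 3z^2.
p(1) = -1, p'(1) = 3, so z_1 = 1 - (-1)/3 = 4/3.
p(4/3) = 10/27, p'(4/3) = 16/3, so z_2 = (4/3) - (10/27)/(16/3) = 91/72.
p(91/72) = 7075/373248, p'(91/72) = 8281/1728, so z_3 = (91/72) - (7075/373248)/(8281/1728) = 1126819/894348.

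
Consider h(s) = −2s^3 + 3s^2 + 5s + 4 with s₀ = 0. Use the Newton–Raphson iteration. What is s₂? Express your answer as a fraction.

h'(s) = −6s^2 + 6s + 5.
h(0) = 4, h'(0) = 5, so s₁ = 0 − 4/5 = −4/5.
h(−4/5) = 368/125, h'(−4/5) = −91/25, so s₂ = (−4/5) − (368/125)/(−91/25) = 4/455.

4/455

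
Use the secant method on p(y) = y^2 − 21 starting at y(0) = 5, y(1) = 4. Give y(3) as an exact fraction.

p(5) = 4, p(4) = −5. y(2) = 4 − (−5)·(4 − 5)/((−5) − 4) = 41/9.
p(4) = −5, p(41/9) = −20/81. y(3) = (41/9) − (−20/81)·((41/9) − 4)/((−20/81) − (−5)) = 353/77.

353/77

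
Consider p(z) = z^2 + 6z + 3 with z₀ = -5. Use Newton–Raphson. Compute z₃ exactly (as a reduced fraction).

p'(z) = 2z + 6.
p(-5) = -2, p'(-5) = -4, so z₁ = (-5) - (-2)/(-4) = -11/2.
p(-11/2) = 1/4, p'(-11/2) = -5, so z₂ = (-11/2) - (1/4)/(-5) = -109/20.
p(-109/20) = 1/400, p'(-109/20) = -49/10, so z₃ = (-109/20) - (1/400)/(-49/10) = -10681/1960.

-10681/1960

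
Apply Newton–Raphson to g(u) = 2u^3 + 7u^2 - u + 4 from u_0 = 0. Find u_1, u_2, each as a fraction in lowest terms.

g'(u) = 6u^2 + 14u - 1.
g(0) = 4, g'(0) = -1, so u_1 = 0 - 4/(-1) = 4.
g(4) = 240, g'(4) = 151, so u_2 = 4 - 240/151 = 364/151.

u_1 = 4, u_2 = 364/151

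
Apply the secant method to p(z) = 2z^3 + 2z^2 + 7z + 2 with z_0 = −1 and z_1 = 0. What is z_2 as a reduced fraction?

−2/7

p(−1) = −5, p(0) = 2. z_2 = 0 − 2·(0 − (−1))/(2 − (−5)) = −2/7.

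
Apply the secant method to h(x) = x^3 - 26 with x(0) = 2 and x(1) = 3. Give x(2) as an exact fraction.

56/19

h(2) = -18, h(3) = 1. x(2) = 3 - 1·(3 - 2)/(1 - (-18)) = 56/19.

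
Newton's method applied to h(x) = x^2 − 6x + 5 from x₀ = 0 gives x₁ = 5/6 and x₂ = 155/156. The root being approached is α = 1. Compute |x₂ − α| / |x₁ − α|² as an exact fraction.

3/13

x₁ − α = 5/6 − 1 = −1/6, so |x₁ − α| = 1/6.
x₂ − α = 155/156 − 1 = −1/156, so |x₂ − α| = 1/156.
|x₁ − α|² = 1/36.
Ratio = (1/156) / (1/36) = 3/13.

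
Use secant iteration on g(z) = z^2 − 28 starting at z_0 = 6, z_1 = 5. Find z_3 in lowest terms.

g(6) = 8, g(5) = −3. z_2 = 5 − (−3)·(5 − 6)/((−3) − 8) = 58/11.
g(5) = −3, g(58/11) = −24/121. z_3 = (58/11) − (−24/121)·((58/11) − 5)/((−24/121) − (−3)) = 598/113.

598/113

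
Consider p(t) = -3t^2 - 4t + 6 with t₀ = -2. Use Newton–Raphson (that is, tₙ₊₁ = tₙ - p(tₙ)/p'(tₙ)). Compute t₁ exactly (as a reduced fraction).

-9/4

p'(t) = -6t - 4.
p(-2) = 2, p'(-2) = 8, so t₁ = (-2) - 2/8 = -9/4.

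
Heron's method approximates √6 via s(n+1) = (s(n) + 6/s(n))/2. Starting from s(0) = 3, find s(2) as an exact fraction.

s(1) = (3 + 6/3)/2 = 5/2.
s(2) = (5/2 + 6/(5/2))/2 = 49/20.

49/20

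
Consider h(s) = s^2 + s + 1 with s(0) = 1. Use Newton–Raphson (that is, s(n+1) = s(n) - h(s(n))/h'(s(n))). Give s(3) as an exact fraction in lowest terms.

0

h'(s) = 2s + 1.
h(1) = 3, h'(1) = 3, so s(1) = 1 - 3/3 = 0.
h(0) = 1, h'(0) = 1, so s(2) = 0 - 1/1 = -1.
h(-1) = 1, h'(-1) = -1, so s(3) = (-1) - 1/(-1) = 0.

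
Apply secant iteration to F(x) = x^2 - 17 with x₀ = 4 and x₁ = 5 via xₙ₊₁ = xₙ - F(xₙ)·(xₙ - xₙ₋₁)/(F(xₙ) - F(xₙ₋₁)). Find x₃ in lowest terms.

169/41

F(4) = -1, F(5) = 8. x₂ = 5 - 8·(5 - 4)/(8 - (-1)) = 37/9.
F(5) = 8, F(37/9) = -8/81. x₃ = (37/9) - (-8/81)·((37/9) - 5)/((-8/81) - 8) = 169/41.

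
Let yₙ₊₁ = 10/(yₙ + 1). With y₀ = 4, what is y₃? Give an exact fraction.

y₁ = 10/(4 + 1) = 2.
y₂ = 10/(2 + 1) = 10/3.
y₃ = 10/(10/3 + 1) = 30/13.

30/13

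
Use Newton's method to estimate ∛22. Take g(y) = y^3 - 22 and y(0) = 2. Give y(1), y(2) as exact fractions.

y(1) = 19/6, y(2) = 9235/3249

g'(y) = 3y^2.
g(2) = -14, g'(2) = 12, so y(1) = 2 - (-14)/12 = 19/6.
g(19/6) = 2107/216, g'(19/6) = 361/12, so y(2) = (19/6) - (2107/216)/(361/12) = 9235/3249.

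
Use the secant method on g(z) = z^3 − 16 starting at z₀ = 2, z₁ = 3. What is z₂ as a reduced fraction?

g(2) = −8, g(3) = 11. z₂ = 3 − 11·(3 − 2)/(11 − (−8)) = 46/19.

46/19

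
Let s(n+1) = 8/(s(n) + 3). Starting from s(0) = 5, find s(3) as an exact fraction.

8/5

s(1) = 8/(5 + 3) = 1.
s(2) = 8/(1 + 3) = 2.
s(3) = 8/(2 + 3) = 8/5.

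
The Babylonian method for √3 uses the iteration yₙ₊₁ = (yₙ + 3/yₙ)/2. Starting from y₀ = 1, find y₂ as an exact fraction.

7/4

y₁ = (1 + 3/1)/2 = 2.
y₂ = (2 + 3/2)/2 = 7/4.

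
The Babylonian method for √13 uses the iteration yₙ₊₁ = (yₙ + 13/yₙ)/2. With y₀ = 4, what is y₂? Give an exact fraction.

y₁ = (4 + 13/4)/2 = 29/8.
y₂ = (29/8 + 13/(29/8))/2 = 1673/464.

1673/464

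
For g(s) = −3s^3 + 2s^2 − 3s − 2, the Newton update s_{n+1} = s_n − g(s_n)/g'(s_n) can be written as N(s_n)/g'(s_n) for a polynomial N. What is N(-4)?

418

g'(s) = −9s^2 + 4s − 3.
N(s) = s·g'(s) − g(s) = s·(−9s^2 + 4s − 3) − (−3s^3 + 2s^2 − 3s − 2) = −6s^3 + 2s^2 + 2.
N(-4) = 418.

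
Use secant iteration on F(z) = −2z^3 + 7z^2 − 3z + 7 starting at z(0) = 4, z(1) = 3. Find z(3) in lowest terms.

F(4) = −21, F(3) = 7. z(2) = 3 − 7·(3 − 4)/(7 − (−21)) = 13/4.
F(3) = 7, F(13/4) = 81/32. z(3) = (13/4) − (81/32)·((13/4) − 3)/((81/32) − 7) = 485/143.

485/143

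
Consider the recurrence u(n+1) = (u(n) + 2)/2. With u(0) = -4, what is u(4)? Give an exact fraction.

13/8

u(1) = ((-4) + 2)/2 = -1.
u(2) = ((-1) + 2)/2 = 1/2.
u(3) = ((1/2) + 2)/2 = 5/4.
u(4) = ((5/4) + 2)/2 = 13/8.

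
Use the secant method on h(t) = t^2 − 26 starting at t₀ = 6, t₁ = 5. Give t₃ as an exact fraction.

566/111

h(6) = 10, h(5) = −1. t₂ = 5 − (−1)·(5 − 6)/((−1) − 10) = 56/11.
h(5) = −1, h(56/11) = −10/121. t₃ = (56/11) − (−10/121)·((56/11) − 5)/((−10/121) − (−1)) = 566/111.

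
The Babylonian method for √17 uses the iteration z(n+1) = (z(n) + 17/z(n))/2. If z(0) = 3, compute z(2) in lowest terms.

z(1) = (3 + 17/3)/2 = 13/3.
z(2) = (13/3 + 17/(13/3))/2 = 161/39.

161/39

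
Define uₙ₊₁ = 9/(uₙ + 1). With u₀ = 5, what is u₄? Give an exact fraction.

207/68

u₁ = 9/(5 + 1) = 3/2.
u₂ = 9/(3/2 + 1) = 18/5.
u₃ = 9/(18/5 + 1) = 45/23.
u₄ = 9/(45/23 + 1) = 207/68.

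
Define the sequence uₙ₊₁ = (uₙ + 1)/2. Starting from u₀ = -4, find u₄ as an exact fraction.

u₁ = ((-4) + 1)/2 = -3/2.
u₂ = ((-3/2) + 1)/2 = -1/4.
u₃ = ((-1/4) + 1)/2 = 3/8.
u₄ = ((3/8) + 1)/2 = 11/16.

11/16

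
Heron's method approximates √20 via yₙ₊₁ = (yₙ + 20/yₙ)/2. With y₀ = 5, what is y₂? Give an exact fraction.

161/36

y₁ = (5 + 20/5)/2 = 9/2.
y₂ = (9/2 + 20/(9/2))/2 = 161/36.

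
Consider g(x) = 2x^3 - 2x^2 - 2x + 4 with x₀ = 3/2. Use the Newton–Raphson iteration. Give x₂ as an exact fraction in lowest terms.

g'(x) = 6x^2 - 4x - 2.
g(3/2) = 13/4, g'(3/2) = 11/2, so x₁ = (3/2) - (13/4)/(11/2) = 10/11.
g(10/11) = 2704/1331, g'(10/11) = -82/121, so x₂ = (10/11) - (2704/1331)/(-82/121) = 1762/451.

1762/451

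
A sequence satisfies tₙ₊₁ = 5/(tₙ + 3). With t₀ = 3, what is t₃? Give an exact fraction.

t₁ = 5/(3 + 3) = 5/6.
t₂ = 5/(5/6 + 3) = 30/23.
t₃ = 5/(30/23 + 3) = 115/99.

115/99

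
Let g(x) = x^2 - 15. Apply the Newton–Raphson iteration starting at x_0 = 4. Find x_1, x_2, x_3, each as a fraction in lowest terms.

g'(x) = 2x.
g(4) = 1, g'(4) = 8, so x_1 = 4 - 1/8 = 31/8.
g(31/8) = 1/64, g'(31/8) = 31/4, so x_2 = (31/8) - (1/64)/(31/4) = 1921/496.
g(1921/496) = 1/246016, g'(1921/496) = 1921/248, so x_3 = (1921/496) - (1/246016)/(1921/248) = 7380481/1905632.

x_1 = 31/8, x_2 = 1921/496, x_3 = 7380481/1905632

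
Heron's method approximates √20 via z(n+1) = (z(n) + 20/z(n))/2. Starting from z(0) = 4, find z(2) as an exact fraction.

161/36

z(1) = (4 + 20/4)/2 = 9/2.
z(2) = (9/2 + 20/(9/2))/2 = 161/36.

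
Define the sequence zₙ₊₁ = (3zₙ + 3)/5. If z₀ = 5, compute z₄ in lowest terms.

z₁ = (3·5 + 3)/5 = 18/5.
z₂ = (3·(18/5) + 3)/5 = 69/25.
z₃ = (3·(69/25) + 3)/5 = 282/125.
z₄ = (3·(282/125) + 3)/5 = 1221/625.

1221/625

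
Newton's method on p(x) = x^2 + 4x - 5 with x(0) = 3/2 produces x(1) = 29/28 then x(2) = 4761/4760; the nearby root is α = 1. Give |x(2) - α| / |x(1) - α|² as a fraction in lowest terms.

14/85

x(1) - α = 29/28 - 1 = 1/28, so |x(1) - α| = 1/28.
x(2) - α = 4761/4760 - 1 = 1/4760, so |x(2) - α| = 1/4760.
|x(1) - α|² = 1/784.
Ratio = (1/4760) / (1/784) = 14/85.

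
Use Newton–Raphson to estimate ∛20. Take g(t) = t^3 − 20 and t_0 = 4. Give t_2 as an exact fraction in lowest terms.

g'(t) = 3t^2.
g(4) = 44, g'(4) = 48, so t_1 = 4 − 44/48 = 37/12.
g(37/12) = 16093/1728, g'(37/12) = 1369/48, so t_2 = (37/12) − (16093/1728)/(1369/48) = 67933/24642.

67933/24642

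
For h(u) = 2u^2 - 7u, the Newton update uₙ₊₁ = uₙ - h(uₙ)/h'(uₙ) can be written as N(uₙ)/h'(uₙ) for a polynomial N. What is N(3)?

18

h'(u) = 4u - 7.
N(u) = u·h'(u) - h(u) = u·(4u - 7) - (2u^2 - 7u) = 2u^2.
N(3) = 18.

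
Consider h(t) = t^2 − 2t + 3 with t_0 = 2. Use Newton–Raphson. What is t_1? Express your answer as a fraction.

1/2

h'(t) = 2t − 2.
h(2) = 3, h'(2) = 2, so t_1 = 2 − 3/2 = 1/2.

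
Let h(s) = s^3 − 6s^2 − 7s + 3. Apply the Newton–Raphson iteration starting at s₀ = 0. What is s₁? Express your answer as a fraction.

h'(s) = 3s^2 − 12s − 7.
h(0) = 3, h'(0) = −7, so s₁ = 0 − 3/(−7) = 3/7.

3/7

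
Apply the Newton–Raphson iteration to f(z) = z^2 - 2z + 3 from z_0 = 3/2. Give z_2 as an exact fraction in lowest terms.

39/56

f'(z) = 2z - 2.
f(3/2) = 9/4, f'(3/2) = 1, so z_1 = (3/2) - (9/4)/1 = -3/4.
f(-3/4) = 81/16, f'(-3/4) = -7/2, so z_2 = (-3/4) - (81/16)/(-7/2) = 39/56.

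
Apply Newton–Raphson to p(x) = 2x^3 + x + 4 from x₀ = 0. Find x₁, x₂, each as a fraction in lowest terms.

x₁ = −4, x₂ = −260/97

p'(x) = 6x^2 + 1.
p(0) = 4, p'(0) = 1, so x₁ = 0 − 4/1 = −4.
p(−4) = −128, p'(−4) = 97, so x₂ = (−4) − (−128)/97 = −260/97.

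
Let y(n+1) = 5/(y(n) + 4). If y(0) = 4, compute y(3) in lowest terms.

185/188

y(1) = 5/(4 + 4) = 5/8.
y(2) = 5/(5/8 + 4) = 40/37.
y(3) = 5/(40/37 + 4) = 185/188.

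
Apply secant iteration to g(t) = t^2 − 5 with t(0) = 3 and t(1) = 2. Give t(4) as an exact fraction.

g(3) = 4, g(2) = −1. t(2) = 2 − (−1)·(2 − 3)/((−1) − 4) = 11/5.
g(2) = −1, g(11/5) = −4/25. t(3) = (11/5) − (−4/25)·((11/5) − 2)/((−4/25) − (−1)) = 47/21.
g(11/5) = −4/25, g(47/21) = 4/441. t(4) = (47/21) − (4/441)·((47/21) − (11/5))/((4/441) − (−4/25)) = 521/233.

521/233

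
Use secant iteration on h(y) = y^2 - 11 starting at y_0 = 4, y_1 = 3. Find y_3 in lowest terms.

73/22

h(4) = 5, h(3) = -2. y_2 = 3 - (-2)·(3 - 4)/((-2) - 5) = 23/7.
h(3) = -2, h(23/7) = -10/49. y_3 = (23/7) - (-10/49)·((23/7) - 3)/((-10/49) - (-2)) = 73/22.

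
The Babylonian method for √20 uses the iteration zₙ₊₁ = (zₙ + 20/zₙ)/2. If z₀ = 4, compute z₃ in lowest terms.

51841/11592

z₁ = (4 + 20/4)/2 = 9/2.
z₂ = (9/2 + 20/(9/2))/2 = 161/36.
z₃ = (161/36 + 20/(161/36))/2 = 51841/11592.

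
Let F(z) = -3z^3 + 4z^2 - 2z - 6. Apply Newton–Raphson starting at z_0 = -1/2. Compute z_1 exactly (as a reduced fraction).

-31/33

F'(z) = -9z^2 + 8z - 2.
F(-1/2) = -29/8, F'(-1/2) = -33/4, so z_1 = (-1/2) - (-29/8)/(-33/4) = -31/33.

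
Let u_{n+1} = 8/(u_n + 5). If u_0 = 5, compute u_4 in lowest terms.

u_1 = 8/(5 + 5) = 4/5.
u_2 = 8/(4/5 + 5) = 40/29.
u_3 = 8/(40/29 + 5) = 232/185.
u_4 = 8/(232/185 + 5) = 1480/1157.

1480/1157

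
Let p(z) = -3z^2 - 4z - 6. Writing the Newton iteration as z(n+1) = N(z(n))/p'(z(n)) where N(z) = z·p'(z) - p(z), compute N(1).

p'(z) = -6z - 4.
N(z) = z·p'(z) - p(z) = z·(-6z - 4) - (-3z^2 - 4z - 6) = -3z^2 + 6.
N(1) = 3.

3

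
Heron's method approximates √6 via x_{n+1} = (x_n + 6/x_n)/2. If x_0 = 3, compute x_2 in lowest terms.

x_1 = (3 + 6/3)/2 = 5/2.
x_2 = (5/2 + 6/(5/2))/2 = 49/20.

49/20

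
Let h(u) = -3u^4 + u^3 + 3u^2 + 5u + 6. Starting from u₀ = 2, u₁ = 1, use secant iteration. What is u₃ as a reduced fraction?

51/19

h(2) = -12, h(1) = 12. u₂ = 1 - 12·(1 - 2)/(12 - (-12)) = 3/2.
h(1) = 12, h(3/2) = 135/16. u₃ = (3/2) - (135/16)·((3/2) - 1)/((135/16) - 12) = 51/19.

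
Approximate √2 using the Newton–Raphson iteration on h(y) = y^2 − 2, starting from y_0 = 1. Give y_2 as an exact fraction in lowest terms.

h'(y) = 2y.
h(1) = −1, h'(1) = 2, so y_1 = 1 − (−1)/2 = 3/2.
h(3/2) = 1/4, h'(3/2) = 3, so y_2 = (3/2) − (1/4)/3 = 17/12.

17/12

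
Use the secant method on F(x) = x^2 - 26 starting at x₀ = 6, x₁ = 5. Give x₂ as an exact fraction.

F(6) = 10, F(5) = -1. x₂ = 5 - (-1)·(5 - 6)/((-1) - 10) = 56/11.

56/11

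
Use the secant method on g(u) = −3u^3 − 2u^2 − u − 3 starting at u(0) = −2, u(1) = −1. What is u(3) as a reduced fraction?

−1907/1651

g(−2) = 15, g(−1) = −1. u(2) = (−1) − (−1)·((−1) − (−2))/((−1) − 15) = −17/16.
g(−1) = −1, g(−17/16) = −2445/4096. u(3) = (−17/16) − (−2445/4096)·((−17/16) − (−1))/((−2445/4096) − (−1)) = −1907/1651.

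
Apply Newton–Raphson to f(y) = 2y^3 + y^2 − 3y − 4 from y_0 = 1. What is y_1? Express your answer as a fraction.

f'(y) = 6y^2 + 2y − 3.
f(1) = −4, f'(1) = 5, so y_1 = 1 − (−4)/5 = 9/5.

9/5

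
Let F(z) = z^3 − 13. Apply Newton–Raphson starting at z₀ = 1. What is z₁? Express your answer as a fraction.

F'(z) = 3z^2.
F(1) = −12, F'(1) = 3, so z₁ = 1 − (−12)/3 = 5.

5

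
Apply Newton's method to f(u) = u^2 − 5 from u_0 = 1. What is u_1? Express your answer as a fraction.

f'(u) = 2u.
f(1) = −4, f'(1) = 2, so u_1 = 1 − (−4)/2 = 3.

3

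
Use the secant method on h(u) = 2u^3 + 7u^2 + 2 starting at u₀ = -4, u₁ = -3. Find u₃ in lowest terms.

-39176/10767

h(-4) = -14, h(-3) = 11. u₂ = (-3) - 11·((-3) - (-4))/(11 - (-14)) = -86/25.
h(-3) = 11, h(-86/25) = 53438/15625. u₃ = (-86/25) - (53438/15625)·((-86/25) - (-3))/((53438/15625) - 11) = -39176/10767.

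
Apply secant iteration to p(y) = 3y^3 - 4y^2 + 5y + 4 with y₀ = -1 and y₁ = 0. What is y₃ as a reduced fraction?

-3/5

p(-1) = -8, p(0) = 4. y₂ = 0 - 4·(0 - (-1))/(4 - (-8)) = -1/3.
p(0) = 4, p(-1/3) = 16/9. y₃ = (-1/3) - (16/9)·((-1/3) - 0)/((16/9) - 4) = -3/5.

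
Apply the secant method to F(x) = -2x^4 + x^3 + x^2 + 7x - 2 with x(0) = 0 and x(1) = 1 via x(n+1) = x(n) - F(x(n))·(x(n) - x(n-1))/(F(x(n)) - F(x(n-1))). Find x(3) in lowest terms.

642/2357

F(0) = -2, F(1) = 5. x(2) = 1 - 5·(1 - 0)/(5 - (-2)) = 2/7.
F(1) = 5, F(2/7) = 220/2401. x(3) = (2/7) - (220/2401)·((2/7) - 1)/((220/2401) - 5) = 642/2357.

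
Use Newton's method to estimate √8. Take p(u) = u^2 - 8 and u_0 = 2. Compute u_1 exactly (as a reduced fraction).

3

p'(u) = 2u.
p(2) = -4, p'(2) = 4, so u_1 = 2 - (-4)/4 = 3.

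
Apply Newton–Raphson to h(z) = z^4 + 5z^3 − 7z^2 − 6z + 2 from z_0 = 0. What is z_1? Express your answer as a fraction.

h'(z) = 4z^3 + 15z^2 − 14z − 6.
h(0) = 2, h'(0) = −6, so z_1 = 0 − 2/(−6) = 1/3.

1/3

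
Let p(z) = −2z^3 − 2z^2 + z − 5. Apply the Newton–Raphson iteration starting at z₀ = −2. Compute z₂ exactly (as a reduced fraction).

p'(z) = −6z^2 − 4z + 1.
p(−2) = 1, p'(−2) = −15, so z₁ = (−2) − 1/(−15) = −29/15.
p(−29/15) = 148/3375, p'(−29/15) = −1027/75, so z₂ = (−29/15) − (148/3375)/(−1027/75) = −89201/46215.

−89201/46215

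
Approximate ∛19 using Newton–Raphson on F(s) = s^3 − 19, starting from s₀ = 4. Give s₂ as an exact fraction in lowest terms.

52187/19208

F'(s) = 3s^2.
F(4) = 45, F'(4) = 48, so s₁ = 4 − 45/48 = 49/16.
F(49/16) = 39825/4096, F'(49/16) = 7203/256, so s₂ = (49/16) − (39825/4096)/(7203/256) = 52187/19208.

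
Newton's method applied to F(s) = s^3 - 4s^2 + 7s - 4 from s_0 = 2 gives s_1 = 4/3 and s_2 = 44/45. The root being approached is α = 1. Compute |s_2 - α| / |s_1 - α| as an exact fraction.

s_1 - α = 4/3 - 1 = 1/3, so |s_1 - α| = 1/3.
s_2 - α = 44/45 - 1 = -1/45, so |s_2 - α| = 1/45.
Ratio = (1/45) / (1/3) = 1/15.

1/15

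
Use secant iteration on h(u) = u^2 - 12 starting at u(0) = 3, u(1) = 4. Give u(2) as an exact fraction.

24/7

h(3) = -3, h(4) = 4. u(2) = 4 - 4·(4 - 3)/(4 - (-3)) = 24/7.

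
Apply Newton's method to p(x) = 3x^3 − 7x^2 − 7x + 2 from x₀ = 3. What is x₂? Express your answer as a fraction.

p'(x) = 9x^2 − 14x − 7.
p(3) = −1, p'(3) = 32, so x₁ = 3 − (−1)/32 = 97/32.
p(97/32) = 643/32768, p'(97/32) = 34057/1024, so x₂ = (97/32) − (643/32768)/(34057/1024) = 1651443/544912.

1651443/544912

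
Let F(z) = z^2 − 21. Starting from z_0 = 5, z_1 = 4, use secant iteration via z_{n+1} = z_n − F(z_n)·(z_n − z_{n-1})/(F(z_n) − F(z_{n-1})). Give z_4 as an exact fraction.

14513/3167

F(5) = 4, F(4) = −5. z_2 = 4 − (−5)·(4 − 5)/((−5) − 4) = 41/9.
F(4) = −5, F(41/9) = −20/81. z_3 = (41/9) − (−20/81)·((41/9) − 4)/((−20/81) − (−5)) = 353/77.
F(41/9) = −20/81, F(353/77) = 100/5929. z_4 = (353/77) − (100/5929)·((353/77) − (41/9))/((100/5929) − (−20/81)) = 14513/3167.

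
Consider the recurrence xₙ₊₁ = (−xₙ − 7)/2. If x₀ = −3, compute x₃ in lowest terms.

x₁ = (−(−3) − 7)/2 = −2.
x₂ = (−(−2) − 7)/2 = −5/2.
x₃ = (−(−5/2) − 7)/2 = −9/4.

−9/4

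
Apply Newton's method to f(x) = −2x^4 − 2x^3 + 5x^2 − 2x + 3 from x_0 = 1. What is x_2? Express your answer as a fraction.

609/494

f'(x) = −8x^3 − 6x^2 + 10x − 2.
f(1) = 2, f'(1) = −6, so x_1 = 1 − 2/(−6) = 4/3.
f(4/3) = −149/81, f'(4/3) = −494/27, so x_2 = (4/3) − (−149/81)/(−494/27) = 609/494.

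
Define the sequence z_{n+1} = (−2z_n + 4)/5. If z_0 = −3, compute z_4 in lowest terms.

12/25

z_1 = (−2·(−3) + 4)/5 = 2.
z_2 = (−2·2 + 4)/5 = 0.
z_3 = (−2·0 + 4)/5 = 4/5.
z_4 = (−2·(4/5) + 4)/5 = 12/25.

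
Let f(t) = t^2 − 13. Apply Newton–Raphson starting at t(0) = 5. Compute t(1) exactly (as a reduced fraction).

19/5

f'(t) = 2t.
f(5) = 12, f'(5) = 10, so t(1) = 5 − 12/10 = 19/5.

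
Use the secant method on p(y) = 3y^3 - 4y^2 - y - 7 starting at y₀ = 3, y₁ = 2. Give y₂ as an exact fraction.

73/36

p(3) = 35, p(2) = -1. y₂ = 2 - (-1)·(2 - 3)/((-1) - 35) = 73/36.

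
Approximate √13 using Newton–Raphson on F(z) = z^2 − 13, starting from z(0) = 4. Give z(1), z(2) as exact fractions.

z(1) = 29/8, z(2) = 1673/464

F'(z) = 2z.
F(4) = 3, F'(4) = 8, so z(1) = 4 − 3/8 = 29/8.
F(29/8) = 9/64, F'(29/8) = 29/4, so z(2) = (29/8) − (9/64)/(29/4) = 1673/464.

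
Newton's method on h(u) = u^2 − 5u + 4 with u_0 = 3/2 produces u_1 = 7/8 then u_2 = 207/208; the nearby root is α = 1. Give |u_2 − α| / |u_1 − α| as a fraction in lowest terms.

u_1 − α = 7/8 − 1 = −1/8, so |u_1 − α| = 1/8.
u_2 − α = 207/208 − 1 = −1/208, so |u_2 − α| = 1/208.
Ratio = (1/208) / (1/8) = 1/26.

1/26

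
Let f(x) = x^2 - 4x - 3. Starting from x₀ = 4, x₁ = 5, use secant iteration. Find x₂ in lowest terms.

23/5

f(4) = -3, f(5) = 2. x₂ = 5 - 2·(5 - 4)/(2 - (-3)) = 23/5.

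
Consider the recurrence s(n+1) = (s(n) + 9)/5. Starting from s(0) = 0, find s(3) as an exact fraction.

279/125

s(1) = (0 + 9)/5 = 9/5.
s(2) = ((9/5) + 9)/5 = 54/25.
s(3) = ((54/25) + 9)/5 = 279/125.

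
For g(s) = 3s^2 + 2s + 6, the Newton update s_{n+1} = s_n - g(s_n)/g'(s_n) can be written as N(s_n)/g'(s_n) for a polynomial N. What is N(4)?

g'(s) = 6s + 2.
N(s) = s·g'(s) - g(s) = s·(6s + 2) - (3s^2 + 2s + 6) = 3s^2 - 6.
N(4) = 42.

42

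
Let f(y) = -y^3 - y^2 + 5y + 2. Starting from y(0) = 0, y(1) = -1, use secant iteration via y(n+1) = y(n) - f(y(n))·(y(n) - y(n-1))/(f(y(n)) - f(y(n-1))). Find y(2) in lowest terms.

f(0) = 2, f(-1) = -3. y(2) = (-1) - (-3)·((-1) - 0)/((-3) - 2) = -2/5.

-2/5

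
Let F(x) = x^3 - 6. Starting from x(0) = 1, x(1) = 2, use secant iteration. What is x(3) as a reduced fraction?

459/254

F(1) = -5, F(2) = 2. x(2) = 2 - 2·(2 - 1)/(2 - (-5)) = 12/7.
F(2) = 2, F(12/7) = -330/343. x(3) = (12/7) - (-330/343)·((12/7) - 2)/((-330/343) - 2) = 459/254.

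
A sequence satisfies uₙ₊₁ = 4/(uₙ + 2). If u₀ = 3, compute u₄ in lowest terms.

u₁ = 4/(3 + 2) = 4/5.
u₂ = 4/(4/5 + 2) = 10/7.
u₃ = 4/(10/7 + 2) = 7/6.
u₄ = 4/(7/6 + 2) = 24/19.

24/19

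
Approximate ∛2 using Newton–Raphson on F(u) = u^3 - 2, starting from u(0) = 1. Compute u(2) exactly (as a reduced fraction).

91/72

F'(u) = 3u^2.
F(1) = -1, F'(1) = 3, so u(1) = 1 - (-1)/3 = 4/3.
F(4/3) = 10/27, F'(4/3) = 16/3, so u(2) = (4/3) - (10/27)/(16/3) = 91/72.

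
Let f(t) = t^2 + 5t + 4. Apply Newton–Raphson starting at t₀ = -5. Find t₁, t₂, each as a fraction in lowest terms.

f'(t) = 2t + 5.
f(-5) = 4, f'(-5) = -5, so t₁ = (-5) - 4/(-5) = -21/5.
f(-21/5) = 16/25, f'(-21/5) = -17/5, so t₂ = (-21/5) - (16/25)/(-17/5) = -341/85.

t₁ = -21/5, t₂ = -341/85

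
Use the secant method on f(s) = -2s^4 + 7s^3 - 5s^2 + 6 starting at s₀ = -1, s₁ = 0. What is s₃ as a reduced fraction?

f(-1) = -8, f(0) = 6. s₂ = 0 - 6·(0 - (-1))/(6 - (-8)) = -3/7.
f(0) = 6, f(-3/7) = 10716/2401. s₃ = (-3/7) - (10716/2401)·((-3/7) - 0)/((10716/2401) - 6) = -343/205.

-343/205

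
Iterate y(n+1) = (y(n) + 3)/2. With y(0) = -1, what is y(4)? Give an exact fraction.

11/4

y(1) = ((-1) + 3)/2 = 1.
y(2) = (1 + 3)/2 = 2.
y(3) = (2 + 3)/2 = 5/2.
y(4) = ((5/2) + 3)/2 = 11/4.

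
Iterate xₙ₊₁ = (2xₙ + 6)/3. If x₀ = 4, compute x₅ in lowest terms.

1394/243

x₁ = (2·4 + 6)/3 = 14/3.
x₂ = (2·(14/3) + 6)/3 = 46/9.
x₃ = (2·(46/9) + 6)/3 = 146/27.
x₄ = (2·(146/27) + 6)/3 = 454/81.
x₅ = (2·(454/81) + 6)/3 = 1394/243.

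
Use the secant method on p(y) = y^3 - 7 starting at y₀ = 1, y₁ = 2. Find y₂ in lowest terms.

p(1) = -6, p(2) = 1. y₂ = 2 - 1·(2 - 1)/(1 - (-6)) = 13/7.

13/7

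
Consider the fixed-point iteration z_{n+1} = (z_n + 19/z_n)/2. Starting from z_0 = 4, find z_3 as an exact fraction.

z_1 = (4 + 19/4)/2 = 35/8.
z_2 = (35/8 + 19/(35/8))/2 = 2441/560.
z_3 = (2441/560 + 19/(2441/560))/2 = 11916881/2733920.

11916881/2733920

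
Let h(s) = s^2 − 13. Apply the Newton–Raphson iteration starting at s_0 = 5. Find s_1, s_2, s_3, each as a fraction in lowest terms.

h'(s) = 2s.
h(5) = 12, h'(5) = 10, so s_1 = 5 − 12/10 = 19/5.
h(19/5) = 36/25, h'(19/5) = 38/5, so s_2 = (19/5) − (36/25)/(38/5) = 343/95.
h(343/95) = 324/9025, h'(343/95) = 686/95, so s_3 = (343/95) − (324/9025)/(686/95) = 117487/32585.

s_1 = 19/5, s_2 = 343/95, s_3 = 117487/32585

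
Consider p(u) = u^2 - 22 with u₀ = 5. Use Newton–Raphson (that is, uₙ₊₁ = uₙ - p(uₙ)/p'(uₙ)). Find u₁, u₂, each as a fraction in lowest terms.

p'(u) = 2u.
p(5) = 3, p'(5) = 10, so u₁ = 5 - 3/10 = 47/10.
p(47/10) = 9/100, p'(47/10) = 47/5, so u₂ = (47/10) - (9/100)/(47/5) = 4409/940.

u₁ = 47/10, u₂ = 4409/940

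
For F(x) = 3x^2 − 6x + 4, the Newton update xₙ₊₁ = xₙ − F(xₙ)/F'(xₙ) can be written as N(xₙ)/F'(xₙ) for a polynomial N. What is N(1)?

−1

F'(x) = 6x − 6.
N(x) = x·F'(x) − F(x) = x·(6x − 6) − (3x^2 − 6x + 4) = 3x^2 − 4.
N(1) = −1.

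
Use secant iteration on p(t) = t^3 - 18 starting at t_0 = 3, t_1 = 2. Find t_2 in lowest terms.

48/19

p(3) = 9, p(2) = -10. t_2 = 2 - (-10)·(2 - 3)/((-10) - 9) = 48/19.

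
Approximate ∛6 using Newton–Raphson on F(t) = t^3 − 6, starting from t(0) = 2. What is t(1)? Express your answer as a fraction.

11/6

F'(t) = 3t^2.
F(2) = 2, F'(2) = 12, so t(1) = 2 − 2/12 = 11/6.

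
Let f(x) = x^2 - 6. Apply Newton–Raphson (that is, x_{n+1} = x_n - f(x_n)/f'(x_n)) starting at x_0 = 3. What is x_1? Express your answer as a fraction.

5/2

f'(x) = 2x.
f(3) = 3, f'(3) = 6, so x_1 = 3 - 3/6 = 5/2.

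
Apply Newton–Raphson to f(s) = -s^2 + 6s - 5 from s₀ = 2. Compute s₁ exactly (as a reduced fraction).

f'(s) = -2s + 6.
f(2) = 3, f'(2) = 2, so s₁ = 2 - 3/2 = 1/2.

1/2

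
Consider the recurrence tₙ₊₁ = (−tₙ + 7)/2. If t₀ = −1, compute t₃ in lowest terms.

t₁ = (−(−1) + 7)/2 = 4.
t₂ = (−4 + 7)/2 = 3/2.
t₃ = (−(3/2) + 7)/2 = 11/4.

11/4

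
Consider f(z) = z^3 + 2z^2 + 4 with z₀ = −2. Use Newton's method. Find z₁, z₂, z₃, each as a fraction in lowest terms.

z₁ = −3, z₂ = −8/3, z₃ = −187/72

f'(z) = 3z^2 + 4z.
f(−2) = 4, f'(−2) = 4, so z₁ = (−2) − 4/4 = −3.
f(−3) = −5, f'(−3) = 15, so z₂ = (−3) − (−5)/15 = −8/3.
f(−8/3) = −20/27, f'(−8/3) = 32/3, so z₃ = (−8/3) − (−20/27)/(32/3) = −187/72.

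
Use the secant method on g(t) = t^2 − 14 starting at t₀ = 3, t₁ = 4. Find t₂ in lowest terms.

26/7

g(3) = −5, g(4) = 2. t₂ = 4 − 2·(4 − 3)/(2 − (−5)) = 26/7.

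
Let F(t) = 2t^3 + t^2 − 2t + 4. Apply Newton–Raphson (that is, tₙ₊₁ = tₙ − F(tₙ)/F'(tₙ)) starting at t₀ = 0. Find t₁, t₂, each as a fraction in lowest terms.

t₁ = 2, t₂ = 16/13

F'(t) = 6t^2 + 2t − 2.
F(0) = 4, F'(0) = −2, so t₁ = 0 − 4/(−2) = 2.
F(2) = 20, F'(2) = 26, so t₂ = 2 − 20/26 = 16/13.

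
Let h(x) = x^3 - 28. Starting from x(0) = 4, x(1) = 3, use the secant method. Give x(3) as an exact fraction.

113260/37297

h(4) = 36, h(3) = -1. x(2) = 3 - (-1)·(3 - 4)/((-1) - 36) = 112/37.
h(3) = -1, h(112/37) = -13356/50653. x(3) = (112/37) - (-13356/50653)·((112/37) - 3)/((-13356/50653) - (-1)) = 113260/37297.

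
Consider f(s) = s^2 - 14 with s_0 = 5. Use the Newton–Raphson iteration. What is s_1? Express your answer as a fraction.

f'(s) = 2s.
f(5) = 11, f'(5) = 10, so s_1 = 5 - 11/10 = 39/10.

39/10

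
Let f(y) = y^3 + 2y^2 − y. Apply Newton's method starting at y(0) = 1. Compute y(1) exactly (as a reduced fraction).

f'(y) = 3y^2 + 4y − 1.
f(1) = 2, f'(1) = 6, so y(1) = 1 − 2/6 = 2/3.

2/3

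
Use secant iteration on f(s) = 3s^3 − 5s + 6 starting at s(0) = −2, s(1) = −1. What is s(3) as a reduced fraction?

−69/37

f(−2) = −8, f(−1) = 8. s(2) = (−1) − 8·((−1) − (−2))/(8 − (−8)) = −3/2.
f(−1) = 8, f(−3/2) = 27/8. s(3) = (−3/2) − (27/8)·((−3/2) − (−1))/((27/8) − 8) = −69/37.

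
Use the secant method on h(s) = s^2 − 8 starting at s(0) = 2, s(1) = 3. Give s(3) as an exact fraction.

82/29

h(2) = −4, h(3) = 1. s(2) = 3 − 1·(3 − 2)/(1 − (−4)) = 14/5.
h(3) = 1, h(14/5) = −4/25. s(3) = (14/5) − (−4/25)·((14/5) − 3)/((−4/25) − 1) = 82/29.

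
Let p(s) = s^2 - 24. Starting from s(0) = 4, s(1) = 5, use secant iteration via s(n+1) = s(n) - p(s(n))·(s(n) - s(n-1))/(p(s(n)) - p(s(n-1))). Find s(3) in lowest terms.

p(4) = -8, p(5) = 1. s(2) = 5 - 1·(5 - 4)/(1 - (-8)) = 44/9.
p(5) = 1, p(44/9) = -8/81. s(3) = (44/9) - (-8/81)·((44/9) - 5)/((-8/81) - 1) = 436/89.

436/89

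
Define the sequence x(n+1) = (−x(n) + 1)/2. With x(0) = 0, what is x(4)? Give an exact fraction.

5/16

x(1) = (−0 + 1)/2 = 1/2.
x(2) = (−(1/2) + 1)/2 = 1/4.
x(3) = (−(1/4) + 1)/2 = 3/8.
x(4) = (−(3/8) + 1)/2 = 5/16.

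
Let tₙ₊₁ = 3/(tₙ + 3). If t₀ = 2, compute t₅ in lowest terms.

t₁ = 3/(2 + 3) = 3/5.
t₂ = 3/(3/5 + 3) = 5/6.
t₃ = 3/(5/6 + 3) = 18/23.
t₄ = 3/(18/23 + 3) = 23/29.
t₅ = 3/(23/29 + 3) = 87/110.

87/110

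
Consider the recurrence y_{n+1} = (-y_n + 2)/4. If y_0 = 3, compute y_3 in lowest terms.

y_1 = (-3 + 2)/4 = -1/4.
y_2 = (-(-1/4) + 2)/4 = 9/16.
y_3 = (-(9/16) + 2)/4 = 23/64.

23/64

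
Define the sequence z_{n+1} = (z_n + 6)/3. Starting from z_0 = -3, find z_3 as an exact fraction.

z_1 = ((-3) + 6)/3 = 1.
z_2 = (1 + 6)/3 = 7/3.
z_3 = ((7/3) + 6)/3 = 25/9.

25/9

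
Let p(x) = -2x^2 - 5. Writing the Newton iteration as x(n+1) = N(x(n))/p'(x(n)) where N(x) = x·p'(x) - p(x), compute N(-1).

p'(x) = -4x.
N(x) = x·p'(x) - p(x) = x·(-4x) - (-2x^2 - 5) = -2x^2 + 5.
N(-1) = 3.

3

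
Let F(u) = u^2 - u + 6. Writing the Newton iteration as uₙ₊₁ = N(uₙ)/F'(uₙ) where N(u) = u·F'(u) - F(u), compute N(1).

F'(u) = 2u - 1.
N(u) = u·F'(u) - F(u) = u·(2u - 1) - (u^2 - u + 6) = u^2 - 6.
N(1) = -5.

-5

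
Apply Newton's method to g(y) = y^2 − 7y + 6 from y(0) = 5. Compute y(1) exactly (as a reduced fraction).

g'(y) = 2y − 7.
g(5) = −4, g'(5) = 3, so y(1) = 5 − (−4)/3 = 19/3.

19/3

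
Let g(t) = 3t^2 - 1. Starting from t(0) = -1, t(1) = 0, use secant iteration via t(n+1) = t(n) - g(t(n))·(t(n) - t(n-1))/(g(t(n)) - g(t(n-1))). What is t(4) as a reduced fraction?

-1/2

g(-1) = 2, g(0) = -1. t(2) = 0 - (-1)·(0 - (-1))/((-1) - 2) = -1/3.
g(0) = -1, g(-1/3) = -2/3. t(3) = (-1/3) - (-2/3)·((-1/3) - 0)/((-2/3) - (-1)) = -1.
g(-1/3) = -2/3, g(-1) = 2. t(4) = (-1) - 2·((-1) - (-1/3))/(2 - (-2/3)) = -1/2.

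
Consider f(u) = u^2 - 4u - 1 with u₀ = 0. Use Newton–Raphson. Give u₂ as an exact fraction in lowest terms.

f'(u) = 2u - 4.
f(0) = -1, f'(0) = -4, so u₁ = 0 - (-1)/(-4) = -1/4.
f(-1/4) = 1/16, f'(-1/4) = -9/2, so u₂ = (-1/4) - (1/16)/(-9/2) = -17/72.

-17/72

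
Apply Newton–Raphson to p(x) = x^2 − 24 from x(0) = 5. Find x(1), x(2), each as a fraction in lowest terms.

p'(x) = 2x.
p(5) = 1, p'(5) = 10, so x(1) = 5 − 1/10 = 49/10.
p(49/10) = 1/100, p'(49/10) = 49/5, so x(2) = (49/10) − (1/100)/(49/5) = 4801/980.

x(1) = 49/10, x(2) = 4801/980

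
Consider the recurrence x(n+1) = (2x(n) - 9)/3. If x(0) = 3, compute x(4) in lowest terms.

-179/27

x(1) = (2·3 - 9)/3 = -1.
x(2) = (2·(-1) - 9)/3 = -11/3.
x(3) = (2·(-11/3) - 9)/3 = -49/9.
x(4) = (2·(-49/9) - 9)/3 = -179/27.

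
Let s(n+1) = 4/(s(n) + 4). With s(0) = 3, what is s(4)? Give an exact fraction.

39/47

s(1) = 4/(3 + 4) = 4/7.
s(2) = 4/(4/7 + 4) = 7/8.
s(3) = 4/(7/8 + 4) = 32/39.
s(4) = 4/(32/39 + 4) = 39/47.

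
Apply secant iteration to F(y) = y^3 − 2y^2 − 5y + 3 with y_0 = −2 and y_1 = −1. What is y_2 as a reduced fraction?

−13/8

F(−2) = −3, F(−1) = 5. y_2 = (−1) − 5·((−1) − (−2))/(5 − (−3)) = −13/8.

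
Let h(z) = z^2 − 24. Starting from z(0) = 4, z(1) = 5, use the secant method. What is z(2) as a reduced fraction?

44/9

h(4) = −8, h(5) = 1. z(2) = 5 − 1·(5 − 4)/(1 − (−8)) = 44/9.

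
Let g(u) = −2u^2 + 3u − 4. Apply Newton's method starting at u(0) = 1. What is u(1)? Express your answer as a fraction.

g'(u) = −4u + 3.
g(1) = −3, g'(1) = −1, so u(1) = 1 − (−3)/(−1) = −2.

−2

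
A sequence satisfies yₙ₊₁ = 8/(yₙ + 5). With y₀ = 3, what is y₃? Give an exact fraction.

y₁ = 8/(3 + 5) = 1.
y₂ = 8/(1 + 5) = 4/3.
y₃ = 8/(4/3 + 5) = 24/19.

24/19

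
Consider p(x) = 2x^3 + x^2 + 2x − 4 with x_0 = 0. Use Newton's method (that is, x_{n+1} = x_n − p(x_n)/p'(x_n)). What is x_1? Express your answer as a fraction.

2

p'(x) = 6x^2 + 2x + 2.
p(0) = −4, p'(0) = 2, so x_1 = 0 − (−4)/2 = 2.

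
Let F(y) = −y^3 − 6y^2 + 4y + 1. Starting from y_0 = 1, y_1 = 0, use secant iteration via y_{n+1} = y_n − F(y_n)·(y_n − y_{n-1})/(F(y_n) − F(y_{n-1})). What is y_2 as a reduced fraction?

1/3

F(1) = −2, F(0) = 1. y_2 = 0 − 1·(0 − 1)/(1 − (−2)) = 1/3.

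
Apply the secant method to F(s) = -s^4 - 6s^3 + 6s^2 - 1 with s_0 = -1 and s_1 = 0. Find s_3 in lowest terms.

F(-1) = 10, F(0) = -1. s_2 = 0 - (-1)·(0 - (-1))/((-1) - 10) = -1/11.
F(0) = -1, F(-1/11) = -13850/14641. s_3 = (-1/11) - (-13850/14641)·((-1/11) - 0)/((-13850/14641) - (-1)) = -1331/791.

-1331/791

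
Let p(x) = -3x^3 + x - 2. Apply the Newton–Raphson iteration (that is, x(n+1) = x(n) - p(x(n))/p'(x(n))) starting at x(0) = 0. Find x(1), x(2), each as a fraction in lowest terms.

x(1) = 2, x(2) = 46/35

p'(x) = -9x^2 + 1.
p(0) = -2, p'(0) = 1, so x(1) = 0 - (-2)/1 = 2.
p(2) = -24, p'(2) = -35, so x(2) = 2 - (-24)/(-35) = 46/35.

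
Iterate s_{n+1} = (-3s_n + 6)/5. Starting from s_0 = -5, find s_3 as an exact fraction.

249/125

s_1 = (-3·(-5) + 6)/5 = 21/5.
s_2 = (-3·(21/5) + 6)/5 = -33/25.
s_3 = (-3·(-33/25) + 6)/5 = 249/125.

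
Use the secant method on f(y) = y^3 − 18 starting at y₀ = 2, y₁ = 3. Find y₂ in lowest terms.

48/19

f(2) = −10, f(3) = 9. y₂ = 3 − 9·(3 − 2)/(9 − (−10)) = 48/19.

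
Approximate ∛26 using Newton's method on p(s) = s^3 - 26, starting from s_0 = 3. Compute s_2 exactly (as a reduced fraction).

767879/259200

p'(s) = 3s^2.
p(3) = 1, p'(3) = 27, so s_1 = 3 - 1/27 = 80/27.
p(80/27) = 242/19683, p'(80/27) = 6400/243, so s_2 = (80/27) - (242/19683)/(6400/243) = 767879/259200.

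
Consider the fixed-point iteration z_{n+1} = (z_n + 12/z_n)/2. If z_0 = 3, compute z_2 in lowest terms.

z_1 = (3 + 12/3)/2 = 7/2.
z_2 = (7/2 + 12/(7/2))/2 = 97/28.

97/28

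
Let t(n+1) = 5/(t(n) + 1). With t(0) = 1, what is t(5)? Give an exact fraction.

t(1) = 5/(1 + 1) = 5/2.
t(2) = 5/(5/2 + 1) = 10/7.
t(3) = 5/(10/7 + 1) = 35/17.
t(4) = 5/(35/17 + 1) = 85/52.
t(5) = 5/(85/52 + 1) = 260/137.

260/137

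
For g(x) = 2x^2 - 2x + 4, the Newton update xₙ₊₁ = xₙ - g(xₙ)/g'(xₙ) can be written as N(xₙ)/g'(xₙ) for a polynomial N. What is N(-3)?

14

g'(x) = 4x - 2.
N(x) = x·g'(x) - g(x) = x·(4x - 2) - (2x^2 - 2x + 4) = 2x^2 - 4.
N(-3) = 14.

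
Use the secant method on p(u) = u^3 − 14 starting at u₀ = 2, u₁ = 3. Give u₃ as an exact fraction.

18386/7693

p(2) = −6, p(3) = 13. u₂ = 3 − 13·(3 − 2)/(13 − (−6)) = 44/19.
p(3) = 13, p(44/19) = −10842/6859. u₃ = (44/19) − (−10842/6859)·((44/19) − 3)/((−10842/6859) − 13) = 18386/7693.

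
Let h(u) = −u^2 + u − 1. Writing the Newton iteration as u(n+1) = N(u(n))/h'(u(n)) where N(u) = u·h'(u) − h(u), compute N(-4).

−15

h'(u) = −2u + 1.
N(u) = u·h'(u) − h(u) = u·(−2u + 1) − (−u^2 + u − 1) = −u^2 + 1.
N(-4) = −15.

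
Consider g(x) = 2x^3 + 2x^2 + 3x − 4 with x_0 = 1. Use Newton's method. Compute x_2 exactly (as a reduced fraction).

15388/21151

g'(x) = 6x^2 + 4x + 3.
g(1) = 3, g'(1) = 13, so x_1 = 1 − 3/13 = 10/13.
g(10/13) = 882/2197, g'(10/13) = 1627/169, so x_2 = (10/13) − (882/2197)/(1627/169) = 15388/21151.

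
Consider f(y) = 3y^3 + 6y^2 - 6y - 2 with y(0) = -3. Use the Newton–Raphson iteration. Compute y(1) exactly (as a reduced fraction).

f'(y) = 9y^2 + 12y - 6.
f(-3) = -11, f'(-3) = 39, so y(1) = (-3) - (-11)/39 = -106/39.

-106/39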